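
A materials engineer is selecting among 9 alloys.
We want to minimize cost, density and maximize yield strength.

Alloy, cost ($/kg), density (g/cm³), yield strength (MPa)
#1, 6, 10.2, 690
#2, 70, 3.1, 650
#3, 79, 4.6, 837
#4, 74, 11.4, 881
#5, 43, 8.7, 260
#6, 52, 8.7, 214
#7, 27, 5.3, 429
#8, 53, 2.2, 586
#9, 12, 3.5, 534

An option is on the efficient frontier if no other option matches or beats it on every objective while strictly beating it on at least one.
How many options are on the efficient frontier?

#1: not dominated (best cost).
#2: not dominated.
#3: not dominated.
#4: not dominated (best yield strength).
#5: dominated by #7 (cost 27≤43, density 5.3≤8.7, yield strength 429≥260).
#6: dominated by #5 (cost 43≤52, density 8.7≤8.7, yield strength 260≥214).
#7: dominated by #9 (cost 12≤27, density 3.5≤5.3, yield strength 534≥429).
#8: not dominated (best density).
#9: not dominated.
Pareto-optimal: #1, #2, #3, #4, #8, #9 → 6.

6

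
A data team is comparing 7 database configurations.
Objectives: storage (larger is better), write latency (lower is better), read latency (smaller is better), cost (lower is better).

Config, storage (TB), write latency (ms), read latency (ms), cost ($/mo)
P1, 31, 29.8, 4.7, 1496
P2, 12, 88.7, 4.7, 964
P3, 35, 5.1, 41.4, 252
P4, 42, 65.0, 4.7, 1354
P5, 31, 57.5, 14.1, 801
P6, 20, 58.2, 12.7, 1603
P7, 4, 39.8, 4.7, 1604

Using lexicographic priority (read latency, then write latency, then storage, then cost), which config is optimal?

P1

First minimize read latency: best is 4.7, kept {P1, P2, P4, P7}.
Then minimize write latency: best is 29.8, kept {P1}.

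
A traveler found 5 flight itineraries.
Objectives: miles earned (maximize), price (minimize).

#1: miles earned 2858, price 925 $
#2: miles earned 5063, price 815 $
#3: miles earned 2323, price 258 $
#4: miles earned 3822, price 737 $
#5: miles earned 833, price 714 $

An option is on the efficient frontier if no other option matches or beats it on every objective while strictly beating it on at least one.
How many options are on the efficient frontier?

3

#1: dominated by #2 (miles earned 5063≥2858, price 815≤925).
#2: not dominated (best miles earned).
#3: not dominated (best price).
#4: not dominated.
#5: dominated by #3 (miles earned 2323≥833, price 258≤714).
Pareto-optimal: #2, #3, #4 → 3.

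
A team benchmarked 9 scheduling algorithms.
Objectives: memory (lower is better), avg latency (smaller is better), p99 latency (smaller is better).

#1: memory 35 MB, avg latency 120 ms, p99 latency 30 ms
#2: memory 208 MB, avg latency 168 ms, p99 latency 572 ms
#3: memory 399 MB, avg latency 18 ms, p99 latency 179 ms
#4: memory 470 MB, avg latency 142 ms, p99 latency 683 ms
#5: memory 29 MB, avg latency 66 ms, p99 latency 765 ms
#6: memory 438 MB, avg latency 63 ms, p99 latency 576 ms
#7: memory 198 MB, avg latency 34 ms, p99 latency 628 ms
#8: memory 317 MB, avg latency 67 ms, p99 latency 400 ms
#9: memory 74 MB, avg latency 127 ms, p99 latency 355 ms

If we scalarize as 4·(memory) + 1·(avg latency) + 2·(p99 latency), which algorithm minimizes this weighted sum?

#1: 4·35 + 1·120 + 2·30 = 320
#2: 4·208 + 1·168 + 2·572 = 2144
#3: 4·399 + 1·18 + 2·179 = 1972
#4: 4·470 + 1·142 + 2·683 = 3388
#5: 4·29 + 1·66 + 2·765 = 1712
#6: 4·438 + 1·63 + 2·576 = 2967
#7: 4·198 + 1·34 + 2·628 = 2082
#8: 4·317 + 1·67 + 2·400 = 2135
#9: 4·74 + 1·127 + 2·355 = 1133
Lowest: #1 at 320.

#1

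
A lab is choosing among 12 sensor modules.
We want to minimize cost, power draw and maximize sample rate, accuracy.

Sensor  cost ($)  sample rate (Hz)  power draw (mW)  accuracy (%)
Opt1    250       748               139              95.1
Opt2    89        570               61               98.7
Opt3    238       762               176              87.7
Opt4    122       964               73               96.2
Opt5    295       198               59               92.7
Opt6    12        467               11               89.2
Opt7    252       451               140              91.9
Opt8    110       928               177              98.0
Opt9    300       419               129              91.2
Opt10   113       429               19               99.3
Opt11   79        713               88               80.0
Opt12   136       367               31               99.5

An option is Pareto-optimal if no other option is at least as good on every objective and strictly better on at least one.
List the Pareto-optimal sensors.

Opt1: dominated by Opt4 (cost 122≤250, sample rate 964≥748, power draw 73≤139, accuracy 96.2≥95.1).
Opt2: not dominated.
Opt3: dominated by Opt4 (cost 122≤238, sample rate 964≥762, power draw 73≤176, accuracy 96.2≥87.7).
Opt4: not dominated (best sample rate).
Opt5: dominated by Opt10 (cost 113≤295, sample rate 429≥198, power draw 19≤59, accuracy 99.3≥92.7).
Opt6: not dominated (best cost).
Opt7: dominated by Opt1 (cost 250≤252, sample rate 748≥451, power draw 139≤140, accuracy 95.1≥91.9).
Opt8: not dominated.
Opt9: dominated by Opt2 (cost 89≤300, sample rate 570≥419, power draw 61≤129, accuracy 98.7≥91.2).
Opt10: not dominated.
Opt11: not dominated.
Opt12: not dominated (best accuracy).

Opt2, Opt4, Opt6, Opt8, Opt10, Opt11, Opt12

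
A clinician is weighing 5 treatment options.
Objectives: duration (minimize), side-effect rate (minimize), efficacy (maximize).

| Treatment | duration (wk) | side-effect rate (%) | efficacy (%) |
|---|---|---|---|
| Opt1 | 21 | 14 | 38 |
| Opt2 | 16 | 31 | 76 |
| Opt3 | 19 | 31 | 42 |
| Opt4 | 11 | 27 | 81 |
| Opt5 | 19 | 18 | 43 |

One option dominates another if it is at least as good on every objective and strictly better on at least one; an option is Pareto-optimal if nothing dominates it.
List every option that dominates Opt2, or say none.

Opt4

Opt4: duration 11≤16, side-effect rate 27≤31, efficacy 81≥76 — dominates Opt2.
Others (Opt1, Opt3, Opt5) are each worse than Opt2 on at least one objective.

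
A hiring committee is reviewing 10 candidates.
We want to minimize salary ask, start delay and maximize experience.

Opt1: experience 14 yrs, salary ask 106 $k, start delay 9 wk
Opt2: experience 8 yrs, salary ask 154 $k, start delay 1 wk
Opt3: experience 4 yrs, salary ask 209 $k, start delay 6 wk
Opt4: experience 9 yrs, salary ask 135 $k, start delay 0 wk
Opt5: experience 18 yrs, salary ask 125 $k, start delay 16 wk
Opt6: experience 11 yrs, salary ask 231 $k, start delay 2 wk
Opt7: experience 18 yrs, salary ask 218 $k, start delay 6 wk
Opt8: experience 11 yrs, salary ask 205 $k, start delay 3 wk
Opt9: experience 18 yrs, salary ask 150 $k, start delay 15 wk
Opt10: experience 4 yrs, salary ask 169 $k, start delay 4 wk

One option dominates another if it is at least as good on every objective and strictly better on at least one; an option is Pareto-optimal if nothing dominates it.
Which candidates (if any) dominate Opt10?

Opt2, Opt4

Opt2: experience 8≥4, salary ask 154≤169, start delay 1≤4 — dominates Opt10.
Opt4: experience 9≥4, salary ask 135≤169, start delay 0≤4 — dominates Opt10.
Others (Opt1, Opt3, Opt5, Opt6, Opt7, Opt8, Opt9) are each worse than Opt10 on at least one objective.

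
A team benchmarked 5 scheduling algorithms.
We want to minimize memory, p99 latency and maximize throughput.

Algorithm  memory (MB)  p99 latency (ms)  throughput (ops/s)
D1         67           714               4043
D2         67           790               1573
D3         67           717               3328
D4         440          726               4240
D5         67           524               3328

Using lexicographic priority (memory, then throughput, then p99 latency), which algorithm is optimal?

First minimize memory: best is 67, kept {D1, D2, D3, D5}.
Then maximize throughput: best is 4043, kept {D1}.

D1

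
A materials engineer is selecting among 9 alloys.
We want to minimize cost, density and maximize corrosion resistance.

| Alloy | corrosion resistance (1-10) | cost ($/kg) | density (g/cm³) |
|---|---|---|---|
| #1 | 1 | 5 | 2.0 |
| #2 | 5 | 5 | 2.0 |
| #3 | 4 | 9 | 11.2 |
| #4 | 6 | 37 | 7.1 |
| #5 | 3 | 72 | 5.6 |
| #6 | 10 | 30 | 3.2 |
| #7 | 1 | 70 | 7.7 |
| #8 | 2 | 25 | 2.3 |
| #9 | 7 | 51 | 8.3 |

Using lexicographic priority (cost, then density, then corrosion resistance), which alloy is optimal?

#2

First minimize cost: best is 5, kept {#1, #2}.
Then minimize density: best is 2.0, kept {#1, #2}.
Then maximize corrosion resistance: best is 5, kept {#2}.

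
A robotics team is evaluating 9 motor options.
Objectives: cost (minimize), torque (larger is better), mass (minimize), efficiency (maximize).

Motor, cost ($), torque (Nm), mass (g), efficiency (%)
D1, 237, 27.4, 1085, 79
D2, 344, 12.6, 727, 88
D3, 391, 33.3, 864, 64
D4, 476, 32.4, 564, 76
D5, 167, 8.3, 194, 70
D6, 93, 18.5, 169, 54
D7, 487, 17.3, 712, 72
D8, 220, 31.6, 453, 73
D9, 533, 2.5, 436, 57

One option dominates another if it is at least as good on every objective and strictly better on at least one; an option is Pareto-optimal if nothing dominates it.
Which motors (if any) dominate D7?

D4: cost 476≤487, torque 32.4≥17.3, mass 564≤712, efficiency 76≥72 — dominates D7.
D8: cost 220≤487, torque 31.6≥17.3, mass 453≤712, efficiency 73≥72 — dominates D7.
Others (D1, D2, D3, D5, D6, D9) are each worse than D7 on at least one objective.

D4, D8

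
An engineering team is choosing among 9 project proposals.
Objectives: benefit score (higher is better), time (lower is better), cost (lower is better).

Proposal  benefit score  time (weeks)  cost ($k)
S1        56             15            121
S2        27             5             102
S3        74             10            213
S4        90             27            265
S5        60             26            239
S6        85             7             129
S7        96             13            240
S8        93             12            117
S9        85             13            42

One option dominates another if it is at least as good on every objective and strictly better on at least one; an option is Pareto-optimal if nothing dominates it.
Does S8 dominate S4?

S8 vs S4: benefit score 93≥90, time 12≤27, cost 117≤265 — S8 is at least as good on every objective with at least one strict improvement.

Yes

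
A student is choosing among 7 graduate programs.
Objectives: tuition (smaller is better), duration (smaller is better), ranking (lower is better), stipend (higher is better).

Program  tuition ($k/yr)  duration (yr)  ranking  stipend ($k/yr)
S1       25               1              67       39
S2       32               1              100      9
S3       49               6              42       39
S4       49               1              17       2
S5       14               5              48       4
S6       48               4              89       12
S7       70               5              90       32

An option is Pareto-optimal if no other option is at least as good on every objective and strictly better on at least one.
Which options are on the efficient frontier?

S1: not dominated.
S2: dominated by S1 (tuition 25≤32, duration 1≤1, ranking 67≤100, stipend 39≥9).
S3: not dominated.
S4: not dominated (best ranking).
S5: not dominated (best tuition).
S6: dominated by S1 (tuition 25≤48, duration 1≤4, ranking 67≤89, stipend 39≥12).
S7: dominated by S1 (tuition 25≤70, duration 1≤5, ranking 67≤90, stipend 39≥32).

S1, S3, S4, S5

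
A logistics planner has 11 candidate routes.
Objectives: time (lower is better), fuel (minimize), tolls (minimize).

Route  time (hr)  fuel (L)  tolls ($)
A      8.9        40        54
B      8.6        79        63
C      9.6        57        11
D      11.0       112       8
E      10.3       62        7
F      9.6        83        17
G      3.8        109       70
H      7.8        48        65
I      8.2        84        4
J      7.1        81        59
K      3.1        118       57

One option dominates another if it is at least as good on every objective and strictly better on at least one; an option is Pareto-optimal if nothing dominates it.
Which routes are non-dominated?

A: not dominated (best fuel).
B: not dominated.
C: not dominated.
D: dominated by E (time 10.3≤11.0, fuel 62≤112, tolls 7≤8).
E: not dominated.
F: dominated by C (time 9.6≤9.6, fuel 57≤83, tolls 11≤17).
G: not dominated.
H: not dominated.
I: not dominated (best tolls).
J: not dominated.
K: not dominated (best time).

A, B, C, E, G, H, I, J, K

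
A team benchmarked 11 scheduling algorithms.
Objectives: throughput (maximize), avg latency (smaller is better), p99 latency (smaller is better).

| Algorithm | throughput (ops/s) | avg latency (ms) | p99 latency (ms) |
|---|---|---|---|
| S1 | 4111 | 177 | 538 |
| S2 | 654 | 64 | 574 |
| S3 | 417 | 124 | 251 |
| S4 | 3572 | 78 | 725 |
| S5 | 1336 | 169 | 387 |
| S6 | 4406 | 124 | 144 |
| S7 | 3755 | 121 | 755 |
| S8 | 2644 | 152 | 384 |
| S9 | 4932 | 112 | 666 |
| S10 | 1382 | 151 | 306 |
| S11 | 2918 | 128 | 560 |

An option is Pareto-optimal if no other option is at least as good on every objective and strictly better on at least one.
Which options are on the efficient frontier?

S1: dominated by S6 (throughput 4406≥4111, avg latency 124≤177, p99 latency 144≤538).
S2: not dominated (best avg latency).
S3: dominated by S6 (throughput 4406≥417, avg latency 124≤124, p99 latency 144≤251).
S4: not dominated.
S5: dominated by S6 (throughput 4406≥1336, avg latency 124≤169, p99 latency 144≤387).
S6: not dominated (best p99 latency).
S7: dominated by S9 (throughput 4932≥3755, avg latency 112≤121, p99 latency 666≤755).
S8: dominated by S6 (throughput 4406≥2644, avg latency 124≤152, p99 latency 144≤384).
S9: not dominated (best throughput).
S10: dominated by S6 (throughput 4406≥1382, avg latency 124≤151, p99 latency 144≤306).
S11: dominated by S6 (throughput 4406≥2918, avg latency 124≤128, p99 latency 144≤560).

S2, S4, S6, S9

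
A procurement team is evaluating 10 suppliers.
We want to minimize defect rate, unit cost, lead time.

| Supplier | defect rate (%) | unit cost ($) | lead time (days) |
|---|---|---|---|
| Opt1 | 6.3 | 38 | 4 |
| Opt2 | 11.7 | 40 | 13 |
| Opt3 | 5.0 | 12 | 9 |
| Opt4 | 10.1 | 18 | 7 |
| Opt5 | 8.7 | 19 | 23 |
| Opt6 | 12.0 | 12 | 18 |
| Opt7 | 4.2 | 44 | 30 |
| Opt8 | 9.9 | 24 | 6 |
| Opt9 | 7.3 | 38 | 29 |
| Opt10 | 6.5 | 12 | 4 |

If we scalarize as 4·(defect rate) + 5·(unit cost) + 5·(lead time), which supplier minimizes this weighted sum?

Opt1: 4·6.3 + 5·38 + 5·4 = 235.2
Opt2: 4·11.7 + 5·40 + 5·13 = 311.8
Opt3: 4·5.0 + 5·12 + 5·9 = 125.0
Opt4: 4·10.1 + 5·18 + 5·7 = 165.4
Opt5: 4·8.7 + 5·19 + 5·23 = 244.8
Opt6: 4·12.0 + 5·12 + 5·18 = 198.0
Opt7: 4·4.2 + 5·44 + 5·30 = 386.8
Opt8: 4·9.9 + 5·24 + 5·6 = 189.6
Opt9: 4·7.3 + 5·38 + 5·29 = 364.2
Opt10: 4·6.5 + 5·12 + 5·4 = 106.0
Lowest: Opt10 at 106.0.

Opt10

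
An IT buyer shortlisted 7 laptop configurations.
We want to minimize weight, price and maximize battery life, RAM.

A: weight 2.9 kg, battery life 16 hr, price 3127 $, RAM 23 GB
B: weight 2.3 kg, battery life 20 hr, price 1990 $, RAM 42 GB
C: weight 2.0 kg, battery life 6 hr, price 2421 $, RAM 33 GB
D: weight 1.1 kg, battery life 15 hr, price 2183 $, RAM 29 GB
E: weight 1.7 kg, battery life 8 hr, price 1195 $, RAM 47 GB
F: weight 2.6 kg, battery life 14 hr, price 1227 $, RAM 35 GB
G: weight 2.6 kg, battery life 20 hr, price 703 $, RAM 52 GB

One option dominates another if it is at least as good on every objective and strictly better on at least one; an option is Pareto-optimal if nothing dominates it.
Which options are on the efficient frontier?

B, D, E, G

A: dominated by B (weight 2.3≤2.9, battery life 20≥16, price 1990≤3127, RAM 42≥23).
B: not dominated.
C: dominated by E (weight 1.7≤2.0, battery life 8≥6, price 1195≤2421, RAM 47≥33).
D: not dominated (best weight).
E: not dominated.
F: dominated by G (weight 2.6≤2.6, battery life 20≥14, price 703≤1227, RAM 52≥35).
G: not dominated (best price).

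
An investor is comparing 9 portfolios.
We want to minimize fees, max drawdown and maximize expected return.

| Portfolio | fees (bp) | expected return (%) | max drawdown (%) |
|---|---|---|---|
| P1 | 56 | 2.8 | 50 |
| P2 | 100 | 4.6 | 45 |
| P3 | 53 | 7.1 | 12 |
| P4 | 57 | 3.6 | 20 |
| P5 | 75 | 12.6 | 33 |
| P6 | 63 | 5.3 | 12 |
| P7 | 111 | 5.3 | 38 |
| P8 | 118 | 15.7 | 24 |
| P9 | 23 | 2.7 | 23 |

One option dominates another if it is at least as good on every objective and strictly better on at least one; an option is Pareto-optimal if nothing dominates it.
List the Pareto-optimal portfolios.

P1: dominated by P3 (fees 53≤56, expected return 7.1≥2.8, max drawdown 12≤50).
P2: dominated by P3 (fees 53≤100, expected return 7.1≥4.6, max drawdown 12≤45).
P3: not dominated.
P4: dominated by P3 (fees 53≤57, expected return 7.1≥3.6, max drawdown 12≤20).
P5: not dominated.
P6: dominated by P3 (fees 53≤63, expected return 7.1≥5.3, max drawdown 12≤12).
P7: dominated by P3 (fees 53≤111, expected return 7.1≥5.3, max drawdown 12≤38).
P8: not dominated (best expected return).
P9: not dominated (best fees).

P3, P5, P8, P9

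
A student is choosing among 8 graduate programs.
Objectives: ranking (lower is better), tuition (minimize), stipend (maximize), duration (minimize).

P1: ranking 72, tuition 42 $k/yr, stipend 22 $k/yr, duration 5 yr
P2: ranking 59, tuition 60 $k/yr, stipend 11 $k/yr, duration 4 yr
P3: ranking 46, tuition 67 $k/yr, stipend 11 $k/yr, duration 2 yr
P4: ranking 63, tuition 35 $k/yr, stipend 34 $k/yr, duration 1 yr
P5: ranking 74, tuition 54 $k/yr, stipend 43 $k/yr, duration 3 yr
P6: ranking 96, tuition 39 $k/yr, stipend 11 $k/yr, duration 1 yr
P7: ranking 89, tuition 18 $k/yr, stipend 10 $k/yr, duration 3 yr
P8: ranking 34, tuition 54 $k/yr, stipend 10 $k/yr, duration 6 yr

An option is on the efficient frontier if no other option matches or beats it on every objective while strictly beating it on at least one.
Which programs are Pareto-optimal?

P1: dominated by P4 (ranking 63≤72, tuition 35≤42, stipend 34≥22, duration 1≤5).
P2: not dominated.
P3: not dominated.
P4: not dominated.
P5: not dominated (best stipend).
P6: dominated by P4 (ranking 63≤96, tuition 35≤39, stipend 34≥11, duration 1≤1).
P7: not dominated (best tuition).
P8: not dominated (best ranking).

P2, P3, P4, P5, P7, P8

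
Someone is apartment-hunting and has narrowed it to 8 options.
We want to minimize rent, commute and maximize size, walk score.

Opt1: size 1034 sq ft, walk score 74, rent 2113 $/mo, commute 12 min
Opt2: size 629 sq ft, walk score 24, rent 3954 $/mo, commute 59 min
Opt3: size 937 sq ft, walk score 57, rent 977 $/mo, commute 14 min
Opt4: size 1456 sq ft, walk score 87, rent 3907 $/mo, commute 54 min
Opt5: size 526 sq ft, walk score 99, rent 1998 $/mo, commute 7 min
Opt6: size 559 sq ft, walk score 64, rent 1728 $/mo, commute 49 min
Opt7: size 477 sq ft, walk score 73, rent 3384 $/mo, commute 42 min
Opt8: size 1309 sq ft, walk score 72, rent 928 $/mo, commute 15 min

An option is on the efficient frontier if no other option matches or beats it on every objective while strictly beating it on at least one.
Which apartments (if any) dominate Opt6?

Opt8

Opt8: size 1309≥559, walk score 72≥64, rent 928≤1728, commute 15≤49 — dominates Opt6.
Others (Opt1, Opt2, Opt3, Opt4, Opt5, Opt7) are each worse than Opt6 on at least one objective.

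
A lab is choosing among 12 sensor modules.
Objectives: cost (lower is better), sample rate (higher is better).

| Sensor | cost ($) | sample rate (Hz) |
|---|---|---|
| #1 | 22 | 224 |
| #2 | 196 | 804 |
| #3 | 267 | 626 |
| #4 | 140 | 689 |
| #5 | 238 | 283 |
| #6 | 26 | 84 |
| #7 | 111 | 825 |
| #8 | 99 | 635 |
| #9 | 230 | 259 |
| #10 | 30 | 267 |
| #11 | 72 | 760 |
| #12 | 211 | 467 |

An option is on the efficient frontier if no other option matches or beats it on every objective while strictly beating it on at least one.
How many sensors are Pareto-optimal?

#1: not dominated (best cost).
#2: dominated by #7 (cost 111≤196, sample rate 825≥804).
#3: dominated by #2 (cost 196≤267, sample rate 804≥626).
#4: dominated by #7 (cost 111≤140, sample rate 825≥689).
#5: dominated by #2 (cost 196≤238, sample rate 804≥283).
#6: dominated by #1 (cost 22≤26, sample rate 224≥84).
#7: not dominated (best sample rate).
#8: dominated by #11 (cost 72≤99, sample rate 760≥635).
#9: dominated by #2 (cost 196≤230, sample rate 804≥259).
#10: not dominated.
#11: not dominated.
#12: dominated by #2 (cost 196≤211, sample rate 804≥467).
Pareto-optimal: #1, #7, #10, #11 → 4.

4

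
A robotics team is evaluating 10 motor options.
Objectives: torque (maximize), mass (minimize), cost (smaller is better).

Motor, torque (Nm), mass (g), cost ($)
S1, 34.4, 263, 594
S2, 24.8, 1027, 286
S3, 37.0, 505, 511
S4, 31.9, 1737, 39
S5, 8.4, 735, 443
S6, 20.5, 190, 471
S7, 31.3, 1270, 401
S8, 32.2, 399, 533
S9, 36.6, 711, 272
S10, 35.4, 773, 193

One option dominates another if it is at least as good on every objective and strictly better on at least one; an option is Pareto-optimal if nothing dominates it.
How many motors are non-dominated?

S1: not dominated.
S2: dominated by S9 (torque 36.6≥24.8, mass 711≤1027, cost 272≤286).
S3: not dominated (best torque).
S4: not dominated (best cost).
S5: dominated by S9 (torque 36.6≥8.4, mass 711≤735, cost 272≤443).
S6: not dominated (best mass).
S7: dominated by S9 (torque 36.6≥31.3, mass 711≤1270, cost 272≤401).
S8: not dominated.
S9: not dominated.
S10: not dominated.
Pareto-optimal: S1, S3, S4, S6, S8, S9, S10 → 7.

7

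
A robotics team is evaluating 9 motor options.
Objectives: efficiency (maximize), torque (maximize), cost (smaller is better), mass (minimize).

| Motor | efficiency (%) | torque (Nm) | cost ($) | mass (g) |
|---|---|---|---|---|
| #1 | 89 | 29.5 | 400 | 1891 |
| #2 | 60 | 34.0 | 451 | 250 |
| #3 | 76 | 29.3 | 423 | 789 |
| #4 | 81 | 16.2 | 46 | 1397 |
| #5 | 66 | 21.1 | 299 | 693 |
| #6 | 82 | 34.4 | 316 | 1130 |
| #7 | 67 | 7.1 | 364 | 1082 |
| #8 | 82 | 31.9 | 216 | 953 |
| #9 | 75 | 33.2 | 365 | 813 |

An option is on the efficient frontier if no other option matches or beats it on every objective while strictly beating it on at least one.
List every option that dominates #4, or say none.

#1: worse on cost (400 vs 46).
#2: worse on efficiency (60 vs 81).
#3: worse on efficiency (76 vs 81).
#5: worse on efficiency (66 vs 81).
#6: worse on cost (316 vs 46).
#7: worse on efficiency (67 vs 81).
#8: worse on cost (216 vs 46).
#9: worse on efficiency (75 vs 81).
No option dominates #4.

none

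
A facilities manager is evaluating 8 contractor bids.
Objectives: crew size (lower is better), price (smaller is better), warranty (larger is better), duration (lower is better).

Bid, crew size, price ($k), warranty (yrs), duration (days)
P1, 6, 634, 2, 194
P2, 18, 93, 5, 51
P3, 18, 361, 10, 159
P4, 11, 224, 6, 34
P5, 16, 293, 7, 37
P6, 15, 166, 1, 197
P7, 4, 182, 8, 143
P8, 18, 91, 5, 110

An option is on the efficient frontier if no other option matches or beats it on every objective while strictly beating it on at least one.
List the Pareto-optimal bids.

P2, P3, P4, P5, P6, P7, P8

P1: dominated by P7 (crew size 4≤6, price 182≤634, warranty 8≥2, duration 143≤194).
P2: not dominated.
P3: not dominated (best warranty).
P4: not dominated (best duration).
P5: not dominated.
P6: not dominated.
P7: not dominated (best crew size).
P8: not dominated (best price).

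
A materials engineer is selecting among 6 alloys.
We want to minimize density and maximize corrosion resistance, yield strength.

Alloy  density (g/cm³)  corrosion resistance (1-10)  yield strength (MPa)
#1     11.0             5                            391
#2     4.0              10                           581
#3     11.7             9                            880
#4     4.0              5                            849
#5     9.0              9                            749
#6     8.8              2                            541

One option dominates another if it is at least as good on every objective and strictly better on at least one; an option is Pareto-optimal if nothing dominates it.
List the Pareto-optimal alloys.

#2, #3, #4, #5

#1: dominated by #2 (density 4.0≤11.0, corrosion resistance 10≥5, yield strength 581≥391).
#2: not dominated (best corrosion resistance).
#3: not dominated (best yield strength).
#4: not dominated.
#5: not dominated.
#6: dominated by #2 (density 4.0≤8.8, corrosion resistance 10≥2, yield strength 581≥541).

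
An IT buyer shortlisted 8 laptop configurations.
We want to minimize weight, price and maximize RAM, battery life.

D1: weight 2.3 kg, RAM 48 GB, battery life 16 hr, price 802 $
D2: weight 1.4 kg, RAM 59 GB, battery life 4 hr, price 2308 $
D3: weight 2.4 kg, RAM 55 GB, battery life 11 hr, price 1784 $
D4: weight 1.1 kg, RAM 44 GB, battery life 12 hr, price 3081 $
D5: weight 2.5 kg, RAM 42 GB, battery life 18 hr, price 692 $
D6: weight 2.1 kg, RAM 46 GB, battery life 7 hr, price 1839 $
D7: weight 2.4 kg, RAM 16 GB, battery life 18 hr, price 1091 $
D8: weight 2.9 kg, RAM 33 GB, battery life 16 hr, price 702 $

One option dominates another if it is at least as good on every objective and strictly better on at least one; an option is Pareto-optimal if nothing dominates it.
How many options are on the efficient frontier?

D1: not dominated.
D2: not dominated (best RAM).
D3: not dominated.
D4: not dominated (best weight).
D5: not dominated (best price).
D6: not dominated.
D7: not dominated.
D8: dominated by D5 (weight 2.5≤2.9, RAM 42≥33, battery life 18≥16, price 692≤702).
Pareto-optimal: D1, D2, D3, D4, D5, D6, D7 → 7.

7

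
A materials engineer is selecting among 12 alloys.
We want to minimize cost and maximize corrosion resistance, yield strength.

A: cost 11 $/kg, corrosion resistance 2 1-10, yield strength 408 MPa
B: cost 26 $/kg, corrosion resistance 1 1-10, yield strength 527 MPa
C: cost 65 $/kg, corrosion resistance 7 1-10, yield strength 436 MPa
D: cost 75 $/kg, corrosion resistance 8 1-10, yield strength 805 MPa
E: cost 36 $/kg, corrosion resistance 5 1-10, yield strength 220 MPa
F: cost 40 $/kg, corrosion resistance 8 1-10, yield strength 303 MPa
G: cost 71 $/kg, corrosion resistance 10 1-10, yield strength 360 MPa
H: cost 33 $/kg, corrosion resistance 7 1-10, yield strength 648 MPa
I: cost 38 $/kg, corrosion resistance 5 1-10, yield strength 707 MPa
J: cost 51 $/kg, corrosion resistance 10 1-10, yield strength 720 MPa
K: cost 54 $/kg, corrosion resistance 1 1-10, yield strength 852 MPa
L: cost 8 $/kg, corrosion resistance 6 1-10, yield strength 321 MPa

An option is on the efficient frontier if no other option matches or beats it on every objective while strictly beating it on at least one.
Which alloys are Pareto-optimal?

A: not dominated.
B: not dominated.
C: dominated by H (cost 33≤65, corrosion resistance 7≥7, yield strength 648≥436).
D: not dominated.
E: dominated by H (cost 33≤36, corrosion resistance 7≥5, yield strength 648≥220).
F: not dominated.
G: dominated by J (cost 51≤71, corrosion resistance 10≥10, yield strength 720≥360).
H: not dominated.
I: not dominated.
J: not dominated.
K: not dominated (best yield strength).
L: not dominated (best cost).

A, B, D, F, H, I, J, K, L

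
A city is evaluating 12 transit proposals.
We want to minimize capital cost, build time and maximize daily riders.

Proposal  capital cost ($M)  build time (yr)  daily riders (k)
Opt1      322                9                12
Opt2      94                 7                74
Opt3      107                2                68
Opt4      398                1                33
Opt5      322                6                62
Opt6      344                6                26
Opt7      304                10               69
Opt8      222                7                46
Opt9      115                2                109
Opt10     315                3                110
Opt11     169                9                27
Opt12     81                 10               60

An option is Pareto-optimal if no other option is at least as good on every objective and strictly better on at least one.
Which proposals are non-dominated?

Opt2, Opt3, Opt4, Opt9, Opt10, Opt12

Opt1: dominated by Opt2 (capital cost 94≤322, build time 7≤9, daily riders 74≥12).
Opt2: not dominated.
Opt3: not dominated.
Opt4: not dominated (best build time).
Opt5: dominated by Opt3 (capital cost 107≤322, build time 2≤6, daily riders 68≥62).
Opt6: dominated by Opt3 (capital cost 107≤344, build time 2≤6, daily riders 68≥26).
Opt7: dominated by Opt2 (capital cost 94≤304, build time 7≤10, daily riders 74≥69).
Opt8: dominated by Opt2 (capital cost 94≤222, build time 7≤7, daily riders 74≥46).
Opt9: not dominated.
Opt10: not dominated (best daily riders).
Opt11: dominated by Opt2 (capital cost 94≤169, build time 7≤9, daily riders 74≥27).
Opt12: not dominated (best capital cost).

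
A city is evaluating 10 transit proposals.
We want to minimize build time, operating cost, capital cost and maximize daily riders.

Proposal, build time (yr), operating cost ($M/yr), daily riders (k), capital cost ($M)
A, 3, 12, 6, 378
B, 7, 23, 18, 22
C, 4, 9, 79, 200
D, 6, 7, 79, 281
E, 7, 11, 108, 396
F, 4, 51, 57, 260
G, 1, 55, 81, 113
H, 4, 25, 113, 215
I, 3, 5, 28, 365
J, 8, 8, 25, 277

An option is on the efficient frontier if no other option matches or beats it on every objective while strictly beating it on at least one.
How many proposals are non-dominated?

A: dominated by I (build time 3≤3, operating cost 5≤12, daily riders 28≥6, capital cost 365≤378).
B: not dominated (best capital cost).
C: not dominated.
D: not dominated.
E: not dominated.
F: dominated by C (build time 4≤4, operating cost 9≤51, daily riders 79≥57, capital cost 200≤260).
G: not dominated (best build time).
H: not dominated (best daily riders).
I: not dominated (best operating cost).
J: not dominated.
Pareto-optimal: B, C, D, E, G, H, I, J → 8.

8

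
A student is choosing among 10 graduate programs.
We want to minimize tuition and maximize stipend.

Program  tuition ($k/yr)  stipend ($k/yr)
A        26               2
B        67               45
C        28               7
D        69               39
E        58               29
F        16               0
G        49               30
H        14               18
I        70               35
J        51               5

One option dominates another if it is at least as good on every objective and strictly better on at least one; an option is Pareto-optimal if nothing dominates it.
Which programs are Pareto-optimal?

B, G, H

A: dominated by H (tuition 14≤26, stipend 18≥2).
B: not dominated (best stipend).
C: dominated by H (tuition 14≤28, stipend 18≥7).
D: dominated by B (tuition 67≤69, stipend 45≥39).
E: dominated by G (tuition 49≤58, stipend 30≥29).
F: dominated by H (tuition 14≤16, stipend 18≥0).
G: not dominated.
H: not dominated (best tuition).
I: dominated by B (tuition 67≤70, stipend 45≥35).
J: dominated by C (tuition 28≤51, stipend 7≥5).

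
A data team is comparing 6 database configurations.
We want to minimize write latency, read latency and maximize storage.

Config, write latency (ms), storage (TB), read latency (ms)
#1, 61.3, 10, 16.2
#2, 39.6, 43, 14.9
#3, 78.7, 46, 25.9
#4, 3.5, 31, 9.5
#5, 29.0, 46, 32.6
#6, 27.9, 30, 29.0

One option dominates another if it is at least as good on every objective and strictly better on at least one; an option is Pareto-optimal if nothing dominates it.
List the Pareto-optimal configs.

#2, #3, #4, #5

#1: dominated by #2 (write latency 39.6≤61.3, storage 43≥10, read latency 14.9≤16.2).
#2: not dominated.
#3: not dominated.
#4: not dominated (best write latency).
#5: not dominated.
#6: dominated by #4 (write latency 3.5≤27.9, storage 31≥30, read latency 9.5≤29.0).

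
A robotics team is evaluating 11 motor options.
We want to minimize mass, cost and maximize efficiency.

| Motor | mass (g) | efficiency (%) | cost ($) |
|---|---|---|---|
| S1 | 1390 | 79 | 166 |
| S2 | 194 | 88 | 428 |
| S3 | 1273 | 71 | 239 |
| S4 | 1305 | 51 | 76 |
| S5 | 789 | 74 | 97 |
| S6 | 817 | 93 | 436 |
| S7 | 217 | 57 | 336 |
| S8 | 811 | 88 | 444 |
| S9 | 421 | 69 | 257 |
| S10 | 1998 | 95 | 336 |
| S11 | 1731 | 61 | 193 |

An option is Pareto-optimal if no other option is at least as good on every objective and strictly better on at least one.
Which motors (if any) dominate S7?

S1: worse on mass (1390 vs 217).
S2: worse on cost (428 vs 336).
S3: worse on mass (1273 vs 217).
S4: worse on mass (1305 vs 217).
S5: worse on mass (789 vs 217).
S6: worse on mass (817 vs 217).
S8: worse on mass (811 vs 217).
S9: worse on mass (421 vs 217).
S10: worse on mass (1998 vs 217).
S11: worse on mass (1731 vs 217).
No option dominates S7.

none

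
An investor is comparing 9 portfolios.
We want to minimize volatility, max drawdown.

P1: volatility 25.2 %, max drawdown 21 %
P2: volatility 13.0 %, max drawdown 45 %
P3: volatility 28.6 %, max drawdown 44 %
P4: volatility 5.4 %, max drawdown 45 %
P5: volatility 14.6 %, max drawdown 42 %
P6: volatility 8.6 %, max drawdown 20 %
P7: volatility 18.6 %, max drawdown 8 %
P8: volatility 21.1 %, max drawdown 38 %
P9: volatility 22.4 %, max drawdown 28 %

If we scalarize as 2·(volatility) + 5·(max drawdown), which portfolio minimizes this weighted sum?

P1: 2·25.2 + 5·21 = 155.4
P2: 2·13.0 + 5·45 = 251.0
P3: 2·28.6 + 5·44 = 277.2
P4: 2·5.4 + 5·45 = 235.8
P5: 2·14.6 + 5·42 = 239.2
P6: 2·8.6 + 5·20 = 117.2
P7: 2·18.6 + 5·8 = 77.2
P8: 2·21.1 + 5·38 = 232.2
P9: 2·22.4 + 5·28 = 184.8
Lowest: P7 at 77.2.

P7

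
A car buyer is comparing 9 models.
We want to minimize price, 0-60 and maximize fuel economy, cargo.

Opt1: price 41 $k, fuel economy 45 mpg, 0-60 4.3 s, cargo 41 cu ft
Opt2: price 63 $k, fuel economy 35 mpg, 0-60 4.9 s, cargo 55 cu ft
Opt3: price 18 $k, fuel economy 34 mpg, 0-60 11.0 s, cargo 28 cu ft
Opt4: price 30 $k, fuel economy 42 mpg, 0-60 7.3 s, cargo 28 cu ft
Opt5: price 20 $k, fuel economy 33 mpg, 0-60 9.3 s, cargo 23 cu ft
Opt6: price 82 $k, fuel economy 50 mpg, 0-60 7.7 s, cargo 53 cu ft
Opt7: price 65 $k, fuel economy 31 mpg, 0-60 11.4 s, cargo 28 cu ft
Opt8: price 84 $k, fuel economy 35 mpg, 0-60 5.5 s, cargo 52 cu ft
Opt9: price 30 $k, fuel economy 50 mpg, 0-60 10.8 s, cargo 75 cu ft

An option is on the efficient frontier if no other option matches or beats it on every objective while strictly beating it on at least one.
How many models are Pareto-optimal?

Opt1: not dominated (best 0-60).
Opt2: not dominated.
Opt3: not dominated (best price).
Opt4: not dominated.
Opt5: not dominated.
Opt6: not dominated.
Opt7: dominated by Opt1 (price 41≤65, fuel economy 45≥31, 0-60 4.3≤11.4, cargo 41≥28).
Opt8: dominated by Opt2 (price 63≤84, fuel economy 35≥35, 0-60 4.9≤5.5, cargo 55≥52).
Opt9: not dominated (best cargo).
Pareto-optimal: Opt1, Opt2, Opt3, Opt4, Opt5, Opt6, Opt9 → 7.

7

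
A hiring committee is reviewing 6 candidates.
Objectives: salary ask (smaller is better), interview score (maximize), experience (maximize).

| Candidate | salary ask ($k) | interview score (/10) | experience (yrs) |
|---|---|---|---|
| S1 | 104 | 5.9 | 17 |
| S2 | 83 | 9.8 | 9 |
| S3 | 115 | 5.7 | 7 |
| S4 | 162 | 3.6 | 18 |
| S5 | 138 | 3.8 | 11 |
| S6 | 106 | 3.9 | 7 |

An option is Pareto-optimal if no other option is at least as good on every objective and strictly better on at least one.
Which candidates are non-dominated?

S1: not dominated.
S2: not dominated (best salary ask).
S3: dominated by S1 (salary ask 104≤115, interview score 5.9≥5.7, experience 17≥7).
S4: not dominated (best experience).
S5: dominated by S1 (salary ask 104≤138, interview score 5.9≥3.8, experience 17≥11).
S6: dominated by S1 (salary ask 104≤106, interview score 5.9≥3.9, experience 17≥7).

S1, S2, S4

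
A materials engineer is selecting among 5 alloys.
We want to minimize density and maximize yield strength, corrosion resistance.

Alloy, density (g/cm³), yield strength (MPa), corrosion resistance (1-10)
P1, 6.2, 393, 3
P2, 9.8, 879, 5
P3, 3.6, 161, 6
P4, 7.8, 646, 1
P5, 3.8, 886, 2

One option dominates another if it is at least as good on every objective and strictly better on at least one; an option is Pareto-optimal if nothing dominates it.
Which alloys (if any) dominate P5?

none

P1: worse on density (6.2 vs 3.8).
P2: worse on density (9.8 vs 3.8).
P3: worse on yield strength (161 vs 886).
P4: worse on density (7.8 vs 3.8).
No option dominates P5.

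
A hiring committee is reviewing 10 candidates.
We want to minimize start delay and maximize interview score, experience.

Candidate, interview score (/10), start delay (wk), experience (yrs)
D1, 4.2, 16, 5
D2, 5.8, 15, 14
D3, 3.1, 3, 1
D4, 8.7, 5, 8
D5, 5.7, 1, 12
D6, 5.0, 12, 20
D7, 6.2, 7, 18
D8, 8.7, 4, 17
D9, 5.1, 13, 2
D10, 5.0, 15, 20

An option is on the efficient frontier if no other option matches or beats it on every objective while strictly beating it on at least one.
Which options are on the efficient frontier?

D5, D6, D7, D8

D1: dominated by D2 (interview score 5.8≥4.2, start delay 15≤16, experience 14≥5).
D2: dominated by D7 (interview score 6.2≥5.8, start delay 7≤15, experience 18≥14).
D3: dominated by D5 (interview score 5.7≥3.1, start delay 1≤3, experience 12≥1).
D4: dominated by D8 (interview score 8.7≥8.7, start delay 4≤5, experience 17≥8).
D5: not dominated (best start delay).
D6: not dominated.
D7: not dominated.
D8: not dominated.
D9: dominated by D4 (interview score 8.7≥5.1, start delay 5≤13, experience 8≥2).
D10: dominated by D6 (interview score 5.0≥5.0, start delay 12≤15, experience 20≥20).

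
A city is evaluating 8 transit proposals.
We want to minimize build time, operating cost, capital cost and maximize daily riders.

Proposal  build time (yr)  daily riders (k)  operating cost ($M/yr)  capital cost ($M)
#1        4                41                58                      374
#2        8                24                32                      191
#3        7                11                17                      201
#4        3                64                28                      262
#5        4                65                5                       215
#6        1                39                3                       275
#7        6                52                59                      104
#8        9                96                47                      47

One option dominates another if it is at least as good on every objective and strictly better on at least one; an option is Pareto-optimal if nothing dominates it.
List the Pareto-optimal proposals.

#2, #3, #4, #5, #6, #7, #8

#1: dominated by #4 (build time 3≤4, daily riders 64≥41, operating cost 28≤58, capital cost 262≤374).
#2: not dominated.
#3: not dominated.
#4: not dominated.
#5: not dominated.
#6: not dominated (best build time).
#7: not dominated.
#8: not dominated (best daily riders).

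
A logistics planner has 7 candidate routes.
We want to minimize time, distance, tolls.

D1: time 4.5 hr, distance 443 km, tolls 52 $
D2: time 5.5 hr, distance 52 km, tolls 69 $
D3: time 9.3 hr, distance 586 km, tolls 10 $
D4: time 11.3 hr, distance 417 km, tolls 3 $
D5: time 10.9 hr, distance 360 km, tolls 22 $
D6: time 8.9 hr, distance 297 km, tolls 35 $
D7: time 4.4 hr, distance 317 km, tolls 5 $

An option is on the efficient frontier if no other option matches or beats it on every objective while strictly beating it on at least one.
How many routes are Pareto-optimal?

D1: dominated by D7 (time 4.4≤4.5, distance 317≤443, tolls 5≤52).
D2: not dominated (best distance).
D3: dominated by D7 (time 4.4≤9.3, distance 317≤586, tolls 5≤10).
D4: not dominated (best tolls).
D5: dominated by D7 (time 4.4≤10.9, distance 317≤360, tolls 5≤22).
D6: not dominated.
D7: not dominated (best time).
Pareto-optimal: D2, D4, D6, D7 → 4.

4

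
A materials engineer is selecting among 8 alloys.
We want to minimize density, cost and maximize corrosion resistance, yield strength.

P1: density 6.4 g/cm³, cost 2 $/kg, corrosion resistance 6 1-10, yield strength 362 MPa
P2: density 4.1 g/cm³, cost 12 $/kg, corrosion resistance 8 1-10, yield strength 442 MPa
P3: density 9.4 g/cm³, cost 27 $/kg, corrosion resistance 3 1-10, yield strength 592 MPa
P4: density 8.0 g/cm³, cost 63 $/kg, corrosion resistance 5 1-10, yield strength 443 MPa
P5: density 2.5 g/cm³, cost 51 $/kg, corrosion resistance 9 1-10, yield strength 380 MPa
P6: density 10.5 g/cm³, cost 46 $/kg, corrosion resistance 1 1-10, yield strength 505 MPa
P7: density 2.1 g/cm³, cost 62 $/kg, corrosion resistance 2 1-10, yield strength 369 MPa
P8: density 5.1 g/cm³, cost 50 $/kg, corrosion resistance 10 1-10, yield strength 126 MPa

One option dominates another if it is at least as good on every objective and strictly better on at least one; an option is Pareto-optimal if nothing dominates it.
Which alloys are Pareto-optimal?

P1: not dominated (best cost).
P2: not dominated.
P3: not dominated (best yield strength).
P4: not dominated.
P5: not dominated.
P6: dominated by P3 (density 9.4≤10.5, cost 27≤46, corrosion resistance 3≥1, yield strength 592≥505).
P7: not dominated (best density).
P8: not dominated (best corrosion resistance).

P1, P2, P3, P4, P5, P7, P8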